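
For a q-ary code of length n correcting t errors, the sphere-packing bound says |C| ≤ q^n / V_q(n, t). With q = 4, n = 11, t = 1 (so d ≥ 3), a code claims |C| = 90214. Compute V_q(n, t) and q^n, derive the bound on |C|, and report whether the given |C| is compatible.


V_q(n, t) = 34, q^n = 4194304, Hamming bound = 123361, |C| = 90214 ≤ bound (satisfied).

Step 1: Compute V_q(n, t) = Σ_{j=0}^1 C(n, j) (q−1)^j.
  j = 0: C(11,0)·(3)^0 = 1·1 = 1.
  j = 1: C(11,1)·(3)^1 = 11·3 = 33.
  V_q(n, t) = 1 + 33 = 34.
Step 2: q^n = 4^11 = 4194304.
Step 3: Hamming bound ⌊q^n / V_q(n,t)⌋ = ⌊4194304/34⌋ = 123361.
Step 4: Compare |C| = 90214 to 123361: satisfied.
The claimed |C| lies below the Hamming bound.


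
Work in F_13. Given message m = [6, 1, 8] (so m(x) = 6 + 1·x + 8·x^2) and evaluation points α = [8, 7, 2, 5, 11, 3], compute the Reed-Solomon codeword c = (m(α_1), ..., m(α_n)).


c = [6, 2, 1, 3, 10, 3]

Message polynomial: m(x) = 6 + 1·x + 8·x^2 (mod 13).
For each evaluation point α_i, compute m(α_i) mod 13:
  α_1 = 8: Horner steps 8 → 0 → 6, so m(8) = 6.
  α_2 = 7: Horner steps 8 → 5 → 2, so m(7) = 2.
  α_3 = 2: Horner steps 8 → 4 → 1, so m(2) = 1.
  α_4 = 5: Horner steps 8 → 2 → 3, so m(5) = 3.
  α_5 = 11: Horner steps 8 → 11 → 10, so m(11) = 10.
  α_6 = 3: Horner steps 8 → 12 → 3, so m(3) = 3.
Codeword c = [6, 2, 1, 3, 10, 3] ∈ F_13^6.


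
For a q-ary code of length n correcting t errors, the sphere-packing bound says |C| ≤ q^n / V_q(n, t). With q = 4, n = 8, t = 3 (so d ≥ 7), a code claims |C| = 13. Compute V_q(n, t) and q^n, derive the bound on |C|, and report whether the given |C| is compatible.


V_q(n, t) = 1789, q^n = 65536, Hamming bound = 36, |C| = 13 ≤ bound (satisfied).

Step 1: Compute V_q(n, t) = Σ_{j=0}^3 C(n, j) (q−1)^j.
  j = 0: C(8,0)·(3)^0 = 1·1 = 1.
  j = 1: C(8,1)·(3)^1 = 8·3 = 24.
  j = 2: C(8,2)·(3)^2 = 28·9 = 252.
  j = 3: C(8,3)·(3)^3 = 56·27 = 1512.
  V_q(n, t) = 1 + 24 + 252 + 1512 = 1789.
Step 2: q^n = 4^8 = 65536.
Step 3: Hamming bound ⌊q^n / V_q(n,t)⌋ = ⌊65536/1789⌋ = 36.
Step 4: Compare |C| = 13 to 36: satisfied.
The claimed |C| lies below the Hamming bound.


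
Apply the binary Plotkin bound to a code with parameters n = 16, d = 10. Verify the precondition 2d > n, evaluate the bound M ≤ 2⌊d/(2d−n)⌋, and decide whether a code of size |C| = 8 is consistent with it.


Plotkin bound M ≤ 4; given |C| = 8 > bound (violated).

Check applicability: 2d = 20, n = 16.
2d − n = 4 > 0, so Plotkin applies.
Compute d/(2d−n) = 10/4 ≈ 2.5000.
⌊d/(2d−n)⌋ = 2.
Plotkin bound: M ≤ 2·2 = 4.
Given |C| = 8, check: VIOLATED.
This |C| is above the Plotkin bound, so no binary code with n = 16, d = 10 and 8 codewords exists.


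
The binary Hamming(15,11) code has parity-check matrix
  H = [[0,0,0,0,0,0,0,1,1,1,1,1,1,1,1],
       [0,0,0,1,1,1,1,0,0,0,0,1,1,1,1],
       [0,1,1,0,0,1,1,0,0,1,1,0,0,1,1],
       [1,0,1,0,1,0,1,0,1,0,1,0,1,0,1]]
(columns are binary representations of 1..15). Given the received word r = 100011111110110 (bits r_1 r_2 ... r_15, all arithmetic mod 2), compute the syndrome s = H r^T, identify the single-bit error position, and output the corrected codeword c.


s = (0, 1, 1, 0)^T, error position = 6, corrected codeword c = 100010111110110

Compute s = H r^T mod 2 one row at a time:
  s_1 = 1 + 1 + 1 + 1 + 0 + 1 + 1 + 0 = 6 ≡ 0 (mod 2).
  s_2 = 0 + 1 + 1 + 1 + 0 + 1 + 1 + 0 = 5 ≡ 1 (mod 2).
  s_3 = 0 + 0 + 1 + 1 + 1 + 1 + 1 + 0 = 5 ≡ 1 (mod 2).
  s_4 = 1 + 0 + 1 + 1 + 1 + 1 + 1 + 0 = 6 ≡ 0 (mod 2).
s = (0, 1, 1, 0)^T — this equals column 6 of H (binary 0110), so error is at position 6.
Correct: flip bit 6 of r = 100011111110110 to get c = 100010111110110.


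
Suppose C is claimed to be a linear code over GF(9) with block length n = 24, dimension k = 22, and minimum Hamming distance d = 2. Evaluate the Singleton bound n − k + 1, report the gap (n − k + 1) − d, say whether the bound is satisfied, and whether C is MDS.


Singleton RHS = n − k + 1 = 3, slack = 1, bound satisfied, not MDS.

Singleton bound: d ≤ n − k + 1.
Here n = 24, k = 22, so n − k + 1 = 3.
Given d = 2, check d ≤ 3: YES.
Slack = (n − k + 1) − d = 1.
The code is NOT MDS (slack = 1 > 0).
Description: the claimed parameters are [24, 22, 2]_9; such a code would be non-MDS.


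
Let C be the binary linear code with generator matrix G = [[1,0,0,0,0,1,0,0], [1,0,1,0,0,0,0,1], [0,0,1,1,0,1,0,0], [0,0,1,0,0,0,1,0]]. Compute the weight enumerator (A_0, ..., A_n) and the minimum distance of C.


Weight distribution: A_0 = 1, A_2 = 3, A_3 = 8, A_4 = 3, A_6 = 1. Minimum distance d = 2.

Enumerate all 2^4 = 16 messages m ∈ F_2^4.
For each, compute codeword c = mG in F_2^8, then tally its weight.
  m = 0000 → c = 00000000, weight = 0.
  m = 1000 → c = 10000100, weight = 2.
  m = 0100 → c = 10100001, weight = 3.
  m = 1100 → c = 00100101, weight = 3.
  m = 0010 → c = 00110100, weight = 3.
  m = 1010 → c = 10110000, weight = 3.
  m = 0110 → c = 10010101, weight = 4.
  m = 1110 → c = 00010001, weight = 2.
  m = 0001 → c = 00100010, weight = 2.
  m = 1001 → c = 10100110, weight = 4.
  m = 0101 → c = 10000011, weight = 3.
  m = 1101 → c = 00000111, weight = 3.
  m = 0011 → c = 00010110, weight = 3.
  m = 1011 → c = 10010010, weight = 3.
  m = 0111 → c = 10110111, weight = 6.
  m = 1111 → c = 00110011, weight = 4.
Tally weights:
  weight 0: 1 codewords.
  weight 2: 3 codewords.
  weight 3: 8 codewords.
  weight 4: 3 codewords.
  weight 6: 1 codewords.
Minimum distance d = smallest w > 0 with A_w > 0 = 2.
Sanity: Σ A_w = 16 = 2^4 = 16 ✓.


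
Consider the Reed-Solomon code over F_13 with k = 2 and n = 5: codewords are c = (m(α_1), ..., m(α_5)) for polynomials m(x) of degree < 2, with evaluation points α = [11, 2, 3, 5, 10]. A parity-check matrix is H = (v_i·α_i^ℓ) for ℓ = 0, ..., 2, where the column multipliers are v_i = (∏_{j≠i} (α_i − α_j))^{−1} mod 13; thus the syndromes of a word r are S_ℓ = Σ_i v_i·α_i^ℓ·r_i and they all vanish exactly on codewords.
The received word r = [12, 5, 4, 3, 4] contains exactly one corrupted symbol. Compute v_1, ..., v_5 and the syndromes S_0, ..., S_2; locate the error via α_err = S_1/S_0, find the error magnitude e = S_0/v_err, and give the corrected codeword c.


S = (6, 5, 2), error at position 3, error magnitude e = 4, c = [12, 5, 0, 3, 4].

Step 1: column multipliers v_i = (∏_{j≠i}(α_i − α_j))^{−1} mod 13.
  i = 1 (α = 11): (11−2)(11−3)(11−5)(11−10) = 9·8·6·1 = 432 ≡ 3, so v_1 = 3^{−1} = 9 (mod 13).
  i = 2 (α = 2): (2−11)(2−3)(2−5)(2−10) = (−9)·(−1)·(−3)·(−8) = 216 ≡ 8, so v_2 = 8^{−1} = 5 (mod 13).
  i = 3 (α = 3): (3−11)(3−2)(3−5)(3−10) = (−8)·1·(−2)·(−7) = −112 ≡ 5, so v_3 = 5^{−1} = 8 (mod 13).
  i = 4 (α = 5): (5−11)(5−2)(5−3)(5−10) = (−6)·3·2·(−5) = 180 ≡ 11, so v_4 = 11^{−1} = 6 (mod 13).
  i = 5 (α = 10): (10−11)(10−2)(10−3)(10−5) = (−1)·8·7·5 = −280 ≡ 6, so v_5 = 6^{−1} = 11 (mod 13).
  v = [9, 5, 8, 6, 11].
Step 2: syndromes of r = [12, 5, 4, 3, 4] (all sums mod 13).
  S_0 = Σ v_i r_i = 9·12 + 5·5 + 8·4 + 6·3 + 11·4 = 227 ≡ 6.
  S_1 = Σ v_i α_i r_i = 9·11·12 + 5·2·5 + 8·3·4 + 6·5·3 + 11·10·4 = 1864 ≡ 5.
  α_i^2 mod 13 = [4, 4, 9, 12, 9].
  S_2 = Σ v_i α_i^2 r_i = 9·4·12 + 5·4·5 + 8·9·4 + 6·12·3 + 11·9·4 = 1432 ≡ 2.
  S = (6, 5, 2) ≠ 0, so r is not a codeword (an error is present).
Step 3: locate the error. For a single error e at position i, S_ℓ = v_i·e·α_i^ℓ, so α_err = S_1/S_0.
  S_0^{−1} = 6^{−1} = 11 (mod 13), so α_err = 5·11 = 55 ≡ 3 = α_3. Error position i = 3.
  Consistency check: S_2/S_1 = 2·8 = 16 ≡ 3 = α_err ✓ (single-error assumption holds).
Step 4: error magnitude e = S_0/v_3 = S_0·∏_{j≠3}(α_3 − α_j) = 6·5 = 30 ≡ 4 (mod 13).
Step 5: correct position 3: c_3 = r_3 − e = 4 − 4 ≡ 0 (mod 13). Hence c = [12, 5, 0, 3, 4].
  Check: interpolating c through the α_i gives m(x) = 2 + 8·x (degree < 2) with m(α_i) = c_i for every i, so c is indeed a codeword.


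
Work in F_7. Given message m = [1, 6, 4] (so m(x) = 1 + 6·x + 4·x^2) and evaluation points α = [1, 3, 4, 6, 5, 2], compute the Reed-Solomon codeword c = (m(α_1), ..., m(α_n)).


c = [4, 6, 5, 6, 5, 1]

Message polynomial: m(x) = 1 + 6·x + 4·x^2 (mod 7).
For each evaluation point α_i, compute m(α_i) mod 7:
  α_1 = 1: Horner steps 4 → 3 → 4, so m(1) = 4.
  α_2 = 3: Horner steps 4 → 4 → 6, so m(3) = 6.
  α_3 = 4: Horner steps 4 → 1 → 5, so m(4) = 5.
  α_4 = 6: Horner steps 4 → 2 → 6, so m(6) = 6.
  α_5 = 5: Horner steps 4 → 5 → 5, so m(5) = 5.
  α_6 = 2: Horner steps 4 → 0 → 1, so m(2) = 1.
Codeword c = [4, 6, 5, 6, 5, 1] ∈ F_7^6.


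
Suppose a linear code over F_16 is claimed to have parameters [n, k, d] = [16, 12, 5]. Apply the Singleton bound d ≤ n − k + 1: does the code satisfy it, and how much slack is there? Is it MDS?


Singleton RHS = n − k + 1 = 5, slack = 0, bound satisfied, MDS.

Singleton bound: d ≤ n − k + 1.
Here n = 16, k = 12, so n − k + 1 = 5.
Given d = 5, check d ≤ 5: YES.
Slack = (n − k + 1) − d = 0.
The code is MDS (slack = 0).
Description: the claimed parameters are [16, 12, 5]_16; such a code would be MDS (meets Singleton bound).


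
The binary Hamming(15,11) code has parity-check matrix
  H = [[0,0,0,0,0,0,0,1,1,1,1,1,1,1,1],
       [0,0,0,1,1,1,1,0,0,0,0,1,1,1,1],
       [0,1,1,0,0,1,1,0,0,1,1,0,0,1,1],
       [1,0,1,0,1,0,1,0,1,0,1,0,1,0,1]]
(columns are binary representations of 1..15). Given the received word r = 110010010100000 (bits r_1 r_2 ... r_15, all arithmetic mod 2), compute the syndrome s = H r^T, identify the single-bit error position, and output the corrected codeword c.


s = (0, 1, 0, 0)^T, error position = 4, corrected codeword c = 110110010100000

Compute s = H r^T mod 2 one row at a time:
  s_1 = 1 + 0 + 1 + 0 + 0 + 0 + 0 + 0 = 2 ≡ 0 (mod 2).
  s_2 = 0 + 1 + 0 + 0 + 0 + 0 + 0 + 0 = 1 ≡ 1 (mod 2).
  s_3 = 1 + 0 + 0 + 0 + 1 + 0 + 0 + 0 = 2 ≡ 0 (mod 2).
  s_4 = 1 + 0 + 1 + 0 + 0 + 0 + 0 + 0 = 2 ≡ 0 (mod 2).
s = (0, 1, 0, 0)^T — this equals column 4 of H (binary 0100), so error is at position 4.
Correct: flip bit 4 of r = 110010010100000 to get c = 110110010100000.


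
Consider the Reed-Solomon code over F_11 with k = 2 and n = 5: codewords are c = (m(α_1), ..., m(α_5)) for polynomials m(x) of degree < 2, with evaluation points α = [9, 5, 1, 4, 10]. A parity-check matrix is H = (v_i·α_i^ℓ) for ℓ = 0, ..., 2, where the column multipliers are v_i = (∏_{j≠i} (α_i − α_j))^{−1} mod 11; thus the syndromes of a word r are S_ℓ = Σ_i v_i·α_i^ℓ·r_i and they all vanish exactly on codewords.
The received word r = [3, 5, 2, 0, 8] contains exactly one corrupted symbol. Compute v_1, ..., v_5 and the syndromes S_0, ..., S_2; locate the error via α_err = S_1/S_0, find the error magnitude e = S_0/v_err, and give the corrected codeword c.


S = (1, 1, 1), error at position 3, error magnitude e = 6, c = [3, 5, 7, 0, 8].

Step 1: column multipliers v_i = (∏_{j≠i}(α_i − α_j))^{−1} mod 11.
  i = 1 (α = 9): (9−5)(9−1)(9−4)(9−10) = 4·8·5·(−1) = −160 ≡ 5, so v_1 = 5^{−1} = 9 (mod 11).
  i = 2 (α = 5): (5−9)(5−1)(5−4)(5−10) = (−4)·4·1·(−5) = 80 ≡ 3, so v_2 = 3^{−1} = 4 (mod 11).
  i = 3 (α = 1): (1−9)(1−5)(1−4)(1−10) = (−8)·(−4)·(−3)·(−9) = 864 ≡ 6, so v_3 = 6^{−1} = 2 (mod 11).
  i = 4 (α = 4): (4−9)(4−5)(4−1)(4−10) = (−5)·(−1)·3·(−6) = −90 ≡ 9, so v_4 = 9^{−1} = 5 (mod 11).
  i = 5 (α = 10): (10−9)(10−5)(10−1)(10−4) = 1·5·9·6 = 270 ≡ 6, so v_5 = 6^{−1} = 2 (mod 11).
  v = [9, 4, 2, 5, 2].
Step 2: syndromes of r = [3, 5, 2, 0, 8] (all sums mod 11).
  S_0 = Σ v_i r_i = 9·3 + 4·5 + 2·2 + 5·0 + 2·8 = 67 ≡ 1.
  S_1 = Σ v_i α_i r_i = 9·9·3 + 4·5·5 + 2·1·2 + 5·4·0 + 2·10·8 = 507 ≡ 1.
  α_i^2 mod 11 = [4, 3, 1, 5, 1].
  S_2 = Σ v_i α_i^2 r_i = 9·4·3 + 4·3·5 + 2·1·2 + 5·5·0 + 2·1·8 = 188 ≡ 1.
  S = (1, 1, 1) ≠ 0, so r is not a codeword (an error is present).
Step 3: locate the error. For a single error e at position i, S_ℓ = v_i·e·α_i^ℓ, so α_err = S_1/S_0.
  S_0^{−1} = 1^{−1} = 1 (mod 11), so α_err = 1·1 = 1 ≡ 1 = α_3. Error position i = 3.
  Consistency check: S_2/S_1 = 1·1 = 1 ≡ 1 = α_err ✓ (single-error assumption holds).
Step 4: error magnitude e = S_0/v_3 = S_0·∏_{j≠3}(α_3 − α_j) = 1·6 = 6 ≡ 6 (mod 11).
Step 5: correct position 3: c_3 = r_3 − e = 2 − 6 ≡ 7 (mod 11). Hence c = [3, 5, 7, 0, 8].
  Check: interpolating c through the α_i gives m(x) = 2 + 5·x (degree < 2) with m(α_i) = c_i for every i, so c is indeed a codeword.


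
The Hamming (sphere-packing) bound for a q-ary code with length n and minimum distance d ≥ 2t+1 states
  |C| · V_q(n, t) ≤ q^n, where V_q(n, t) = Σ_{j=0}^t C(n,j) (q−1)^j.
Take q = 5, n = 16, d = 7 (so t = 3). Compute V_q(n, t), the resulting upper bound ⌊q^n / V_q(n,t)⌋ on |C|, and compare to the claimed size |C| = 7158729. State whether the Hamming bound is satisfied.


V_q(n, t) = 37825, q^n = 152587890625, Hamming bound = 4034048, |C| = 7158729 > bound (violated).

Step 1: Compute V_q(n, t) = Σ_{j=0}^3 C(n, j) (q−1)^j.
  j = 0: C(16,0)·(4)^0 = 1·1 = 1.
  j = 1: C(16,1)·(4)^1 = 16·4 = 64.
  j = 2: C(16,2)·(4)^2 = 120·16 = 1920.
  j = 3: C(16,3)·(4)^3 = 560·64 = 35840.
  V_q(n, t) = 1 + 64 + 1920 + 35840 = 37825.
Step 2: q^n = 5^16 = 152587890625.
Step 3: Hamming bound ⌊q^n / V_q(n,t)⌋ = ⌊152587890625/37825⌋ = 4034048.
Step 4: Compare |C| = 7158729 to 4034048: violated.
The claimed |C| lies above the Hamming bound, so no 5-ary code of length 16 with d ≥ 7 can have 7158729 codewords.


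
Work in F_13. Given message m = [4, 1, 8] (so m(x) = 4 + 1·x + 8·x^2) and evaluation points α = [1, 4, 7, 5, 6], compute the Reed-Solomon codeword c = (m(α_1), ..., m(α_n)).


c = [0, 6, 0, 1, 12]

Message polynomial: m(x) = 4 + 1·x + 8·x^2 (mod 13).
For each evaluation point α_i, compute m(α_i) mod 13:
  α_1 = 1: Horner steps 8 → 9 → 0, so m(1) = 0.
  α_2 = 4: Horner steps 8 → 7 → 6, so m(4) = 6.
  α_3 = 7: Horner steps 8 → 5 → 0, so m(7) = 0.
  α_4 = 5: Horner steps 8 → 2 → 1, so m(5) = 1.
  α_5 = 6: Horner steps 8 → 10 → 12, so m(6) = 12.
Codeword c = [0, 6, 0, 1, 12] ∈ F_13^5.


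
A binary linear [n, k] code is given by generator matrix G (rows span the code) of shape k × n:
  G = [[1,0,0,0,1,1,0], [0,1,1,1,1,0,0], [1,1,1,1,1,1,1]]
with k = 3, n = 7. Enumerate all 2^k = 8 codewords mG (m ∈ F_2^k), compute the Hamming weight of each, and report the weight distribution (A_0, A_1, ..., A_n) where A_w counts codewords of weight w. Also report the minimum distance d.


Weight distribution: A_0 = 1, A_2 = 1, A_3 = 2, A_4 = 2, A_5 = 1, A_7 = 1. Minimum distance d = 2.

Enumerate all 2^3 = 8 messages m ∈ F_2^3.
For each, compute codeword c = mG in F_2^7, then tally its weight.
  m = 000 → c = 0000000, weight = 0.
  m = 100 → c = 1000110, weight = 3.
  m = 010 → c = 0111100, weight = 4.
  m = 110 → c = 1111010, weight = 5.
  m = 001 → c = 1111111, weight = 7.
  m = 101 → c = 0111001, weight = 4.
  m = 011 → c = 1000011, weight = 3.
  m = 111 → c = 0000101, weight = 2.
Tally weights:
  weight 0: 1 codewords.
  weight 2: 1 codewords.
  weight 3: 2 codewords.
  weight 4: 2 codewords.
  weight 5: 1 codewords.
  weight 7: 1 codewords.
Minimum distance d = smallest w > 0 with A_w > 0 = 2.
Sanity: Σ A_w = 8 = 2^3 = 8 ✓.


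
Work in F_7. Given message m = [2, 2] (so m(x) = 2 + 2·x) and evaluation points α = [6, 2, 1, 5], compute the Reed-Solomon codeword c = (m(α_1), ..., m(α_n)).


c = [0, 6, 4, 5]

Message polynomial: m(x) = 2 + 2·x (mod 7).
For each evaluation point α_i, compute m(α_i) mod 7:
  α_1 = 6: Horner steps 2 → 0, so m(6) = 0.
  α_2 = 2: Horner steps 2 → 6, so m(2) = 6.
  α_3 = 1: Horner steps 2 → 4, so m(1) = 4.
  α_4 = 5: Horner steps 2 → 5, so m(5) = 5.
Codeword c = [0, 6, 4, 5] ∈ F_7^4.


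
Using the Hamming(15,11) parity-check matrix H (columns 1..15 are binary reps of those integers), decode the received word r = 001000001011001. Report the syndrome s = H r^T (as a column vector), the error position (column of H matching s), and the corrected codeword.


s = (0, 0, 1, 0)^T, error position = 2, corrected codeword c = 011000001011001

Compute s = H r^T mod 2 one row at a time:
  s_1 = 0 + 1 + 0 + 1 + 1 + 0 + 0 + 1 = 4 ≡ 0 (mod 2).
  s_2 = 0 + 0 + 0 + 0 + 1 + 0 + 0 + 1 = 2 ≡ 0 (mod 2).
  s_3 = 0 + 1 + 0 + 0 + 0 + 1 + 0 + 1 = 3 ≡ 1 (mod 2).
  s_4 = 0 + 1 + 0 + 0 + 1 + 1 + 0 + 1 = 4 ≡ 0 (mod 2).
s = (0, 0, 1, 0)^T — this equals column 2 of H (binary 0010), so error is at position 2.
Correct: flip bit 2 of r = 001000001011001 to get c = 011000001011001.


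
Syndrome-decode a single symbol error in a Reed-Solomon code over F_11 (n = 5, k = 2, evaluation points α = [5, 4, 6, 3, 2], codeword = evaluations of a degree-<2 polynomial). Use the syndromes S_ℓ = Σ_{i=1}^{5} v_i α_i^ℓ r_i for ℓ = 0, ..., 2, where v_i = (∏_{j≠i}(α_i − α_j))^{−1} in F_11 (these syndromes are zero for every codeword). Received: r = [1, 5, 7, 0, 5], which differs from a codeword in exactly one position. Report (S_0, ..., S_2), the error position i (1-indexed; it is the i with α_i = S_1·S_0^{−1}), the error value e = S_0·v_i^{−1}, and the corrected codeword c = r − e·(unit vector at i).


S = (8, 10, 7), error at position 2, error magnitude e = 10, c = [1, 6, 7, 0, 5].

Step 1: column multipliers v_i = (∏_{j≠i}(α_i − α_j))^{−1} mod 11.
  i = 1 (α = 5): (5−4)(5−6)(5−3)(5−2) = 1·(−1)·2·3 = −6 ≡ 5, so v_1 = 5^{−1} = 9 (mod 11).
  i = 2 (α = 4): (4−5)(4−6)(4−3)(4−2) = (−1)·(−2)·1·2 = 4 ≡ 4, so v_2 = 4^{−1} = 3 (mod 11).
  i = 3 (α = 6): (6−5)(6−4)(6−3)(6−2) = 1·2·3·4 = 24 ≡ 2, so v_3 = 2^{−1} = 6 (mod 11).
  i = 4 (α = 3): (3−5)(3−4)(3−6)(3−2) = (−2)·(−1)·(−3)·1 = −6 ≡ 5, so v_4 = 5^{−1} = 9 (mod 11).
  i = 5 (α = 2): (2−5)(2−4)(2−6)(2−3) = (−3)·(−2)·(−4)·(−1) = 24 ≡ 2, so v_5 = 2^{−1} = 6 (mod 11).
  v = [9, 3, 6, 9, 6].
Step 2: syndromes of r = [1, 5, 7, 0, 5] (all sums mod 11).
  S_0 = Σ v_i r_i = 9·1 + 3·5 + 6·7 + 9·0 + 6·5 = 96 ≡ 8.
  S_1 = Σ v_i α_i r_i = 9·5·1 + 3·4·5 + 6·6·7 + 9·3·0 + 6·2·5 = 417 ≡ 10.
  α_i^2 mod 11 = [3, 5, 3, 9, 4].
  S_2 = Σ v_i α_i^2 r_i = 9·3·1 + 3·5·5 + 6·3·7 + 9·9·0 + 6·4·5 = 348 ≡ 7.
  S = (8, 10, 7) ≠ 0, so r is not a codeword (an error is present).
Step 3: locate the error. For a single error e at position i, S_ℓ = v_i·e·α_i^ℓ, so α_err = S_1/S_0.
  S_0^{−1} = 8^{−1} = 7 (mod 11), so α_err = 10·7 = 70 ≡ 4 = α_2. Error position i = 2.
  Consistency check: S_2/S_1 = 7·10 = 70 ≡ 4 = α_err ✓ (single-error assumption holds).
Step 4: error magnitude e = S_0/v_2 = S_0·∏_{j≠2}(α_2 − α_j) = 8·4 = 32 ≡ 10 (mod 11).
Step 5: correct position 2: c_2 = r_2 − e = 5 − 10 ≡ 6 (mod 11). Hence c = [1, 6, 7, 0, 5].
  Check: interpolating c through the α_i gives m(x) = 4 + 6·x (degree < 2) with m(α_i) = c_i for every i, so c is indeed a codeword.


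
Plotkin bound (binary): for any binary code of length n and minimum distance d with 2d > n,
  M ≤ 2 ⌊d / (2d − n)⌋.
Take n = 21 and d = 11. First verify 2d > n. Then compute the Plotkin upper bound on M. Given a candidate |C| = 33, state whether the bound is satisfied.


Plotkin bound M ≤ 22; given |C| = 33 > bound (violated).

Check applicability: 2d = 22, n = 21.
2d − n = 1 > 0, so Plotkin applies.
Compute d/(2d−n) = 11/1 ≈ 11.0000.
⌊d/(2d−n)⌋ = 11.
Plotkin bound: M ≤ 2·11 = 22.
Given |C| = 33, check: VIOLATED.
This |C| is above the Plotkin bound, so no binary code with n = 21, d = 11 and 33 codewords exists.


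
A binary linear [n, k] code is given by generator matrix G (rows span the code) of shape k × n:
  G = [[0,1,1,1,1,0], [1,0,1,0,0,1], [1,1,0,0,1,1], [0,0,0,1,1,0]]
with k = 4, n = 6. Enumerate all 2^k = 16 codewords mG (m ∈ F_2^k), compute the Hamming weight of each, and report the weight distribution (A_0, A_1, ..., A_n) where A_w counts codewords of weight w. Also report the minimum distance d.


Weight distribution: A_0 = 1, A_1 = 2, A_2 = 2, A_3 = 4, A_4 = 5, A_5 = 2. Minimum distance d = 1.

Enumerate all 2^4 = 16 messages m ∈ F_2^4.
For each, compute codeword c = mG in F_2^6, then tally its weight.
  m = 0000 → c = 000000, weight = 0.
  m = 1000 → c = 011110, weight = 4.
  m = 0100 → c = 101001, weight = 3.
  m = 1100 → c = 110111, weight = 5.
  m = 0010 → c = 110011, weight = 4.
  m = 1010 → c = 101101, weight = 4.
  m = 0110 → c = 011010, weight = 3.
  m = 1110 → c = 000100, weight = 1.
  m = 0001 → c = 000110, weight = 2.
  m = 1001 → c = 011000, weight = 2.
  m = 0101 → c = 101111, weight = 5.
  m = 1101 → c = 110001, weight = 3.
  m = 0011 → c = 110101, weight = 4.
  m = 1011 → c = 101011, weight = 4.
  m = 0111 → c = 011100, weight = 3.
  m = 1111 → c = 000010, weight = 1.
Tally weights:
  weight 0: 1 codewords.
  weight 1: 2 codewords.
  weight 2: 2 codewords.
  weight 3: 4 codewords.
  weight 4: 5 codewords.
  weight 5: 2 codewords.
Minimum distance d = smallest w > 0 with A_w > 0 = 1.
Sanity: Σ A_w = 16 = 2^4 = 16 ✓.


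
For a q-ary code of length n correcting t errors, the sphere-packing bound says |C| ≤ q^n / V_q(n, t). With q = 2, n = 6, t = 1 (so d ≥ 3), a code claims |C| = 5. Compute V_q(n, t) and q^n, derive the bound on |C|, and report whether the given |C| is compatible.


V_q(n, t) = 7, q^n = 64, Hamming bound = 9, |C| = 5 ≤ bound (satisfied).

Step 1: Compute V_q(n, t) = Σ_{j=0}^1 C(n, j) (q−1)^j.
  j = 0: C(6,0)·(1)^0 = 1·1 = 1.
  j = 1: C(6,1)·(1)^1 = 6·1 = 6.
  V_q(n, t) = 1 + 6 = 7.
Step 2: q^n = 2^6 = 64.
Step 3: Hamming bound ⌊q^n / V_q(n,t)⌋ = ⌊64/7⌋ = 9.
Step 4: Compare |C| = 5 to 9: satisfied.
The claimed |C| lies below the Hamming bound.


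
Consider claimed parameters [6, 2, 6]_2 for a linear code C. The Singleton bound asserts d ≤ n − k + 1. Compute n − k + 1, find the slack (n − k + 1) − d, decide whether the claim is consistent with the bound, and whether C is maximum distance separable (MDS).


Singleton RHS = n − k + 1 = 5, slack = -1, bound violated (no such code; not MDS).

Singleton bound: d ≤ n − k + 1.
Here n = 6, k = 2, so n − k + 1 = 5.
Given d = 6, check d ≤ 5: NO.
Slack = (n − k + 1) − d = -1.
The slack is negative: d = 6 exceeds n − k + 1 = 5 by 1, so the Singleton bound is violated and no linear [6, 2, 6]_2 code can exist. In particular it is not MDS (MDS requires d = n − k + 1 exactly).
Description: the claimed parameters are [6, 2, 6]_2; such a code would be impossible (violates the Singleton bound).


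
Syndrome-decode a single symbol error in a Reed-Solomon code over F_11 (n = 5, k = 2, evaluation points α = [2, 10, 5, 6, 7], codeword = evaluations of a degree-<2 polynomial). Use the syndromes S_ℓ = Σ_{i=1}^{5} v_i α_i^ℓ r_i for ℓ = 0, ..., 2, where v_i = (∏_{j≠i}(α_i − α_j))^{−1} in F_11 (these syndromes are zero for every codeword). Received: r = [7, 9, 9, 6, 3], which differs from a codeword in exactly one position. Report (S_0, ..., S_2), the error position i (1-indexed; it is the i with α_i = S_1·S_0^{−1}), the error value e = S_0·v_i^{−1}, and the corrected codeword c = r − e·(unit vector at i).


S = (10, 1, 10), error at position 2, error magnitude e = 4, c = [7, 5, 9, 6, 3].

Step 1: column multipliers v_i = (∏_{j≠i}(α_i − α_j))^{−1} mod 11.
  i = 1 (α = 2): (2−10)(2−5)(2−6)(2−7) = (−8)·(−3)·(−4)·(−5) = 480 ≡ 7, so v_1 = 7^{−1} = 8 (mod 11).
  i = 2 (α = 10): (10−2)(10−5)(10−6)(10−7) = 8·5·4·3 = 480 ≡ 7, so v_2 = 7^{−1} = 8 (mod 11).
  i = 3 (α = 5): (5−2)(5−10)(5−6)(5−7) = 3·(−5)·(−1)·(−2) = −30 ≡ 3, so v_3 = 3^{−1} = 4 (mod 11).
  i = 4 (α = 6): (6−2)(6−10)(6−5)(6−7) = 4·(−4)·1·(−1) = 16 ≡ 5, so v_4 = 5^{−1} = 9 (mod 11).
  i = 5 (α = 7): (7−2)(7−10)(7−5)(7−6) = 5·(−3)·2·1 = −30 ≡ 3, so v_5 = 3^{−1} = 4 (mod 11).
  v = [8, 8, 4, 9, 4].
Step 2: syndromes of r = [7, 9, 9, 6, 3] (all sums mod 11).
  S_0 = Σ v_i r_i = 8·7 + 8·9 + 4·9 + 9·6 + 4·3 = 230 ≡ 10.
  S_1 = Σ v_i α_i r_i = 8·2·7 + 8·10·9 + 4·5·9 + 9·6·6 + 4·7·3 = 1420 ≡ 1.
  α_i^2 mod 11 = [4, 1, 3, 3, 5].
  S_2 = Σ v_i α_i^2 r_i = 8·4·7 + 8·1·9 + 4·3·9 + 9·3·6 + 4·5·3 = 626 ≡ 10.
  S = (10, 1, 10) ≠ 0, so r is not a codeword (an error is present).
Step 3: locate the error. For a single error e at position i, S_ℓ = v_i·e·α_i^ℓ, so α_err = S_1/S_0.
  S_0^{−1} = 10^{−1} = 10 (mod 11), so α_err = 1·10 = 10 ≡ 10 = α_2. Error position i = 2.
  Consistency check: S_2/S_1 = 10·1 = 10 ≡ 10 = α_err ✓ (single-error assumption holds).
Step 4: error magnitude e = S_0/v_2 = S_0·∏_{j≠2}(α_2 − α_j) = 10·7 = 70 ≡ 4 (mod 11).
Step 5: correct position 2: c_2 = r_2 − e = 9 − 4 ≡ 5 (mod 11). Hence c = [7, 5, 9, 6, 3].
  Check: interpolating c through the α_i gives m(x) = 2 + 8·x (degree < 2) with m(α_i) = c_i for every i, so c is indeed a codeword.


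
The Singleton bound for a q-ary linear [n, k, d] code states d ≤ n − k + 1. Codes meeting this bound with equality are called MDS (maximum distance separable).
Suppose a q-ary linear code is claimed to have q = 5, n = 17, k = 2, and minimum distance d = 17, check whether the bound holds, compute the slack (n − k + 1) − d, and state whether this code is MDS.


Singleton RHS = n − k + 1 = 16, slack = -1, bound violated (no such code; not MDS).

Singleton bound: d ≤ n − k + 1.
Here n = 17, k = 2, so n − k + 1 = 16.
Given d = 17, check d ≤ 16: NO.
Slack = (n − k + 1) − d = -1.
The slack is negative: d = 17 exceeds n − k + 1 = 16 by 1, so the Singleton bound is violated and no linear [17, 2, 17]_5 code can exist. In particular it is not MDS (MDS requires d = n − k + 1 exactly).
Description: the claimed parameters are [17, 2, 17]_5; such a code would be impossible (violates the Singleton bound).


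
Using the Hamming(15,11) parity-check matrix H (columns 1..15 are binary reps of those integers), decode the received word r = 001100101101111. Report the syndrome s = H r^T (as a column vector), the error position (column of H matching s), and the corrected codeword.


s = (0, 0, 1, 1)^T, error position = 3, corrected codeword c = 000100101101111

Compute s = H r^T mod 2 one row at a time:
  s_1 = 0 + 1 + 1 + 0 + 1 + 1 + 1 + 1 = 6 ≡ 0 (mod 2).
  s_2 = 1 + 0 + 0 + 1 + 1 + 1 + 1 + 1 = 6 ≡ 0 (mod 2).
  s_3 = 0 + 1 + 0 + 1 + 1 + 0 + 1 + 1 = 5 ≡ 1 (mod 2).
  s_4 = 0 + 1 + 0 + 1 + 1 + 0 + 1 + 1 = 5 ≡ 1 (mod 2).
s = (0, 0, 1, 1)^T — this equals column 3 of H (binary 0011), so error is at position 3.
Correct: flip bit 3 of r = 001100101101111 to get c = 000100101101111.


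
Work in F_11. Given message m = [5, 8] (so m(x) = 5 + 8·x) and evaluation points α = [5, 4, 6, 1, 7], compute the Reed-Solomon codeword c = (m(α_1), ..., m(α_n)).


c = [1, 4, 9, 2, 6]

Message polynomial: m(x) = 5 + 8·x (mod 11).
For each evaluation point α_i, compute m(α_i) mod 11:
  α_1 = 5: Horner steps 8 → 1, so m(5) = 1.
  α_2 = 4: Horner steps 8 → 4, so m(4) = 4.
  α_3 = 6: Horner steps 8 → 9, so m(6) = 9.
  α_4 = 1: Horner steps 8 → 2, so m(1) = 2.
  α_5 = 7: Horner steps 8 → 6, so m(7) = 6.
Codeword c = [1, 4, 9, 2, 6] ∈ F_11^5.


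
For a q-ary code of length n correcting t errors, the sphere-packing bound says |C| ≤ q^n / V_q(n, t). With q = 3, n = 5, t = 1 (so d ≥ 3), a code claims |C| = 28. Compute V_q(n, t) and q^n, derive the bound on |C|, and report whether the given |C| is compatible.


V_q(n, t) = 11, q^n = 243, Hamming bound = 22, |C| = 28 > bound (violated).

Step 1: Compute V_q(n, t) = Σ_{j=0}^1 C(n, j) (q−1)^j.
  j = 0: C(5,0)·(2)^0 = 1·1 = 1.
  j = 1: C(5,1)·(2)^1 = 5·2 = 10.
  V_q(n, t) = 1 + 10 = 11.
Step 2: q^n = 3^5 = 243.
Step 3: Hamming bound ⌊q^n / V_q(n,t)⌋ = ⌊243/11⌋ = 22.
Step 4: Compare |C| = 28 to 22: violated.
The claimed |C| lies above the Hamming bound, so no 3-ary code of length 5 with d ≥ 3 can have 28 codewords.


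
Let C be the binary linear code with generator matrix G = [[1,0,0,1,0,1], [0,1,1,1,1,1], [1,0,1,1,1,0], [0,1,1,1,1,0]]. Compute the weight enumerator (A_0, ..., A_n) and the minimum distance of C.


Weight distribution: A_0 = 1, A_1 = 1, A_2 = 4, A_3 = 4, A_4 = 3, A_5 = 3. Minimum distance d = 1.

Enumerate all 2^4 = 16 messages m ∈ F_2^4.
For each, compute codeword c = mG in F_2^6, then tally its weight.
  m = 0000 → c = 000000, weight = 0.
  m = 1000 → c = 100101, weight = 3.
  m = 0100 → c = 011111, weight = 5.
  m = 1100 → c = 111010, weight = 4.
  m = 0010 → c = 101110, weight = 4.
  m = 1010 → c = 001011, weight = 3.
  m = 0110 → c = 110001, weight = 3.
  m = 1110 → c = 010100, weight = 2.
  m = 0001 → c = 011110, weight = 4.
  m = 1001 → c = 111011, weight = 5.
  m = 0101 → c = 000001, weight = 1.
  m = 1101 → c = 100100, weight = 2.
  m = 0011 → c = 110000, weight = 2.
  m = 1011 → c = 010101, weight = 3.
  m = 0111 → c = 101111, weight = 5.
  m = 1111 → c = 001010, weight = 2.
Tally weights:
  weight 0: 1 codewords.
  weight 1: 1 codewords.
  weight 2: 4 codewords.
  weight 3: 4 codewords.
  weight 4: 3 codewords.
  weight 5: 3 codewords.
Minimum distance d = smallest w > 0 with A_w > 0 = 1.
Sanity: Σ A_w = 16 = 2^4 = 16 ✓.


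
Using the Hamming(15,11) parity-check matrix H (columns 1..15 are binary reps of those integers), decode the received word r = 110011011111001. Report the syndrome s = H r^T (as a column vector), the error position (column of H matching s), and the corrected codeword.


s = (0, 0, 1, 1)^T, error position = 3, corrected codeword c = 111011011111001

Compute s = H r^T mod 2 one row at a time:
  s_1 = 1 + 1 + 1 + 1 + 1 + 0 + 0 + 1 = 6 ≡ 0 (mod 2).
  s_2 = 0 + 1 + 1 + 0 + 1 + 0 + 0 + 1 = 4 ≡ 0 (mod 2).
  s_3 = 1 + 0 + 1 + 0 + 1 + 1 + 0 + 1 = 5 ≡ 1 (mod 2).
  s_4 = 1 + 0 + 1 + 0 + 1 + 1 + 0 + 1 = 5 ≡ 1 (mod 2).
s = (0, 0, 1, 1)^T — this equals column 3 of H (binary 0011), so error is at position 3.
Correct: flip bit 3 of r = 110011011111001 to get c = 111011011111001.


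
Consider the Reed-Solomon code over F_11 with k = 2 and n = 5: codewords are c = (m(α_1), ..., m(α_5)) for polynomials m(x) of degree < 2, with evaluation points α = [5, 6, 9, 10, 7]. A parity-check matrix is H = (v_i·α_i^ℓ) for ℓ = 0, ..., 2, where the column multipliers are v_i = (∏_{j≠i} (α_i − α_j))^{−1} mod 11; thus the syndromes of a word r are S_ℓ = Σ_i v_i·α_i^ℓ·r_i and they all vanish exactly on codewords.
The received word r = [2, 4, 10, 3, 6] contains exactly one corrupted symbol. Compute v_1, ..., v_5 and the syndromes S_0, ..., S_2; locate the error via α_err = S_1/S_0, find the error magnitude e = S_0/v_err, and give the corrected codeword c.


S = (7, 4, 7), error at position 4, error magnitude e = 2, c = [2, 4, 10, 1, 6].

Step 1: column multipliers v_i = (∏_{j≠i}(α_i − α_j))^{−1} mod 11.
  i = 1 (α = 5): (5−6)(5−9)(5−10)(5−7) = (−1)·(−4)·(−5)·(−2) = 40 ≡ 7, so v_1 = 7^{−1} = 8 (mod 11).
  i = 2 (α = 6): (6−5)(6−9)(6−10)(6−7) = 1·(−3)·(−4)·(−1) = −12 ≡ 10, so v_2 = 10^{−1} = 10 (mod 11).
  i = 3 (α = 9): (9−5)(9−6)(9−10)(9−7) = 4·3·(−1)·2 = −24 ≡ 9, so v_3 = 9^{−1} = 5 (mod 11).
  i = 4 (α = 10): (10−5)(10−6)(10−9)(10−7) = 5·4·1·3 = 60 ≡ 5, so v_4 = 5^{−1} = 9 (mod 11).
  i = 5 (α = 7): (7−5)(7−6)(7−9)(7−10) = 2·1·(−2)·(−3) = 12 ≡ 1, so v_5 = 1^{−1} = 1 (mod 11).
  v = [8, 10, 5, 9, 1].
Step 2: syndromes of r = [2, 4, 10, 3, 6] (all sums mod 11).
  S_0 = Σ v_i r_i = 8·2 + 10·4 + 5·10 + 9·3 + 1·6 = 139 ≡ 7.
  S_1 = Σ v_i α_i r_i = 8·5·2 + 10·6·4 + 5·9·10 + 9·10·3 + 1·7·6 = 1082 ≡ 4.
  α_i^2 mod 11 = [3, 3, 4, 1, 5].
  S_2 = Σ v_i α_i^2 r_i = 8·3·2 + 10·3·4 + 5·4·10 + 9·1·3 + 1·5·6 = 425 ≡ 7.
  S = (7, 4, 7) ≠ 0, so r is not a codeword (an error is present).
Step 3: locate the error. For a single error e at position i, S_ℓ = v_i·e·α_i^ℓ, so α_err = S_1/S_0.
  S_0^{−1} = 7^{−1} = 8 (mod 11), so α_err = 4·8 = 32 ≡ 10 = α_4. Error position i = 4.
  Consistency check: S_2/S_1 = 7·3 = 21 ≡ 10 = α_err ✓ (single-error assumption holds).
Step 4: error magnitude e = S_0/v_4 = S_0·∏_{j≠4}(α_4 − α_j) = 7·5 = 35 ≡ 2 (mod 11).
Step 5: correct position 4: c_4 = r_4 − e = 3 − 2 ≡ 1 (mod 11). Hence c = [2, 4, 10, 1, 6].
  Check: interpolating c through the α_i gives m(x) = 3 + 2·x (degree < 2) with m(α_i) = c_i for every i, so c is indeed a codeword.


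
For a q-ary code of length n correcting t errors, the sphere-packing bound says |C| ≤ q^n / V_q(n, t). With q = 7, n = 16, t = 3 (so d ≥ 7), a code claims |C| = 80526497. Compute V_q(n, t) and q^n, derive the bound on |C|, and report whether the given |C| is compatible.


V_q(n, t) = 125377, q^n = 33232930569601, Hamming bound = 265064011, |C| = 80526497 ≤ bound (satisfied).

Step 1: Compute V_q(n, t) = Σ_{j=0}^3 C(n, j) (q−1)^j.
  j = 0: C(16,0)·(6)^0 = 1·1 = 1.
  j = 1: C(16,1)·(6)^1 = 16·6 = 96.
  j = 2: C(16,2)·(6)^2 = 120·36 = 4320.
  j = 3: C(16,3)·(6)^3 = 560·216 = 120960.
  V_q(n, t) = 1 + 96 + 4320 + 120960 = 125377.
Step 2: q^n = 7^16 = 33232930569601.
Step 3: Hamming bound ⌊q^n / V_q(n,t)⌋ = ⌊33232930569601/125377⌋ = 265064011.
Step 4: Compare |C| = 80526497 to 265064011: satisfied.
The claimed |C| lies below the Hamming bound.


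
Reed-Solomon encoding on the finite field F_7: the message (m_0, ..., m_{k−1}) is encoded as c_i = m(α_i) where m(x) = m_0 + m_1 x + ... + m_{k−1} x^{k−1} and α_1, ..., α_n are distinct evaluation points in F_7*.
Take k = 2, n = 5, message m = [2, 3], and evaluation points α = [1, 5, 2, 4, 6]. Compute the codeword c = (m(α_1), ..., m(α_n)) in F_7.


c = [5, 3, 1, 0, 6]

Message polynomial: m(x) = 2 + 3·x (mod 7).
For each evaluation point α_i, compute m(α_i) mod 7:
  α_1 = 1: Horner steps 3 → 5, so m(1) = 5.
  α_2 = 5: Horner steps 3 → 3, so m(5) = 3.
  α_3 = 2: Horner steps 3 → 1, so m(2) = 1.
  α_4 = 4: Horner steps 3 → 0, so m(4) = 0.
  α_5 = 6: Horner steps 3 → 6, so m(6) = 6.
Codeword c = [5, 3, 1, 0, 6] ∈ F_7^5.


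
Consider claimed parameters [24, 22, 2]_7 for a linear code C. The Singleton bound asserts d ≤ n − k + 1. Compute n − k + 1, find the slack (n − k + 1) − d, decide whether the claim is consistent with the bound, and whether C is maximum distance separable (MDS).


Singleton RHS = n − k + 1 = 3, slack = 1, bound satisfied, not MDS.

Singleton bound: d ≤ n − k + 1.
Here n = 24, k = 22, so n − k + 1 = 3.
Given d = 2, check d ≤ 3: YES.
Slack = (n − k + 1) − d = 1.
The code is NOT MDS (slack = 1 > 0).
Description: the claimed parameters are [24, 22, 2]_7; such a code would be non-MDS.


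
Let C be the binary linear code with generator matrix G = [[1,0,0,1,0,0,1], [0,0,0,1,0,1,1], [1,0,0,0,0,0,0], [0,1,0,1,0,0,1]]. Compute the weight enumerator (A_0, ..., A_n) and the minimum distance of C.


Weight distribution: A_0 = 1, A_1 = 3, A_2 = 4, A_3 = 4, A_4 = 3, A_5 = 1. Minimum distance d = 1.

Enumerate all 2^4 = 16 messages m ∈ F_2^4.
For each, compute codeword c = mG in F_2^7, then tally its weight.
  m = 0000 → c = 0000000, weight = 0.
  m = 1000 → c = 1001001, weight = 3.
  m = 0100 → c = 0001011, weight = 3.
  m = 1100 → c = 1000010, weight = 2.
  m = 0010 → c = 1000000, weight = 1.
  m = 1010 → c = 0001001, weight = 2.
  m = 0110 → c = 1001011, weight = 4.
  m = 1110 → c = 0000010, weight = 1.
  m = 0001 → c = 0101001, weight = 3.
  m = 1001 → c = 1100000, weight = 2.
  m = 0101 → c = 0100010, weight = 2.
  m = 1101 → c = 1101011, weight = 5.
  m = 0011 → c = 1101001, weight = 4.
  m = 1011 → c = 0100000, weight = 1.
  m = 0111 → c = 1100010, weight = 3.
  m = 1111 → c = 0101011, weight = 4.
Tally weights:
  weight 0: 1 codewords.
  weight 1: 3 codewords.
  weight 2: 4 codewords.
  weight 3: 4 codewords.
  weight 4: 3 codewords.
  weight 5: 1 codewords.
Minimum distance d = smallest w > 0 with A_w > 0 = 1.
Sanity: Σ A_w = 16 = 2^4 = 16 ✓.


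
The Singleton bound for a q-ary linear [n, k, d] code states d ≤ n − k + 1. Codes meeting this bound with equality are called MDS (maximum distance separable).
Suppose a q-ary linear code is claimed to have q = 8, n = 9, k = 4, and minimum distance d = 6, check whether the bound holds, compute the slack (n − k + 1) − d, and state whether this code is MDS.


Singleton RHS = n − k + 1 = 6, slack = 0, bound satisfied, MDS.

Singleton bound: d ≤ n − k + 1.
Here n = 9, k = 4, so n − k + 1 = 6.
Given d = 6, check d ≤ 6: YES.
Slack = (n − k + 1) − d = 0.
The code is MDS (slack = 0).
Description: the claimed parameters are [9, 4, 6]_8; such a code would be MDS (meets Singleton bound).


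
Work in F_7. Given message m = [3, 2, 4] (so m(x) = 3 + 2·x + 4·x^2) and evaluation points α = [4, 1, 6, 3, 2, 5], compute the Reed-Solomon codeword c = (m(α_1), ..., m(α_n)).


c = [5, 2, 5, 3, 2, 1]

Message polynomial: m(x) = 3 + 2·x + 4·x^2 (mod 7).
For each evaluation point α_i, compute m(α_i) mod 7:
  α_1 = 4: Horner steps 4 → 4 → 5, so m(4) = 5.
  α_2 = 1: Horner steps 4 → 6 → 2, so m(1) = 2.
  α_3 = 6: Horner steps 4 → 5 → 5, so m(6) = 5.
  α_4 = 3: Horner steps 4 → 0 → 3, so m(3) = 3.
  α_5 = 2: Horner steps 4 → 3 → 2, so m(2) = 2.
  α_6 = 5: Horner steps 4 → 1 → 1, so m(5) = 1.
Codeword c = [5, 2, 5, 3, 2, 1] ∈ F_7^6.


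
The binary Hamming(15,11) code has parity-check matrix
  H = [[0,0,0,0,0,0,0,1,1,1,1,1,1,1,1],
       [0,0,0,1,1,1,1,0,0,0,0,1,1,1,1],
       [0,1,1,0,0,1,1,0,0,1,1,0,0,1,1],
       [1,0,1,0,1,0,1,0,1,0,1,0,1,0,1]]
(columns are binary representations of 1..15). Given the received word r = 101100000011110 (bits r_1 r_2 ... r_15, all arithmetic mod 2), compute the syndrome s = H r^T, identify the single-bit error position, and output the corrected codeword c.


s = (0, 0, 1, 0)^T, error position = 2, corrected codeword c = 111100000011110

Compute s = H r^T mod 2 one row at a time:
  s_1 = 0 + 0 + 0 + 1 + 1 + 1 + 1 + 0 = 4 ≡ 0 (mod 2).
  s_2 = 1 + 0 + 0 + 0 + 1 + 1 + 1 + 0 = 4 ≡ 0 (mod 2).
  s_3 = 0 + 1 + 0 + 0 + 0 + 1 + 1 + 0 = 3 ≡ 1 (mod 2).
  s_4 = 1 + 1 + 0 + 0 + 0 + 1 + 1 + 0 = 4 ≡ 0 (mod 2).
s = (0, 0, 1, 0)^T — this equals column 2 of H (binary 0010), so error is at position 2.
Correct: flip bit 2 of r = 101100000011110 to get c = 111100000011110.


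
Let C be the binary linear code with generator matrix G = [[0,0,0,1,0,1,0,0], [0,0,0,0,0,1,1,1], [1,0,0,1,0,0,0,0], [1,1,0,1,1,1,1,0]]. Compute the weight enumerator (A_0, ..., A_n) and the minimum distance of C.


Weight distribution: A_0 = 1, A_2 = 3, A_3 = 4, A_4 = 3, A_5 = 4, A_6 = 1. Minimum distance d = 2.

Enumerate all 2^4 = 16 messages m ∈ F_2^4.
For each, compute codeword c = mG in F_2^8, then tally its weight.
  m = 0000 → c = 00000000, weight = 0.
  m = 1000 → c = 00010100, weight = 2.
  m = 0100 → c = 00000111, weight = 3.
  m = 1100 → c = 00010011, weight = 3.
  m = 0010 → c = 10010000, weight = 2.
  m = 1010 → c = 10000100, weight = 2.
  m = 0110 → c = 10010111, weight = 5.
  m = 1110 → c = 10000011, weight = 3.
  m = 0001 → c = 11011110, weight = 6.
  m = 1001 → c = 11001010, weight = 4.
  m = 0101 → c = 11011001, weight = 5.
  m = 1101 → c = 11001101, weight = 5.
  m = 0011 → c = 01001110, weight = 4.
  m = 1011 → c = 01011010, weight = 4.
  m = 0111 → c = 01001001, weight = 3.
  m = 1111 → c = 01011101, weight = 5.
Tally weights:
  weight 0: 1 codewords.
  weight 2: 3 codewords.
  weight 3: 4 codewords.
  weight 4: 3 codewords.
  weight 5: 4 codewords.
  weight 6: 1 codewords.
Minimum distance d = smallest w > 0 with A_w > 0 = 2.
Sanity: Σ A_w = 16 = 2^4 = 16 ✓.
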